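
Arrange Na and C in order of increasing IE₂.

C < Na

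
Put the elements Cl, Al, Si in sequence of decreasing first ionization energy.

First ionization energy rises across a period (greater Z_eff holds electrons more tightly) and falls down a group (valence electrons are farther from the nucleus).
All lie in period 3, so first ionization energy increases left to right.
So from highest to lowest: Cl > Si > Al.

Cl > Si > Al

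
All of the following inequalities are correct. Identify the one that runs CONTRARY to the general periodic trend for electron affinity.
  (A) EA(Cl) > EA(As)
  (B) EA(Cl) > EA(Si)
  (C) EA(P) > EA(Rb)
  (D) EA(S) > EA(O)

The general trend: electron affinity increases across a period and decreases down a group.
(A) Cl (period 3, group 17) vs As (period 4, group 15): the stated order agrees with the simple trend.
(B) Cl (period 3, group 17) vs Si (period 3, group 14): the stated order agrees with the simple trend.
(C) P (period 3, group 15) vs Rb (period 5, group 1): the stated order agrees with the simple trend.
(D) S (period 3, group 16) vs O (period 2, group 16): the stated order contradicts the simple trend.
The exception is (D): the compact 2p subshell of O repels the added electron more than S's larger 3p does.

(D)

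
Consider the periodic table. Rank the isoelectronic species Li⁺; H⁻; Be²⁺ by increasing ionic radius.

Be²⁺ < Li⁺ < H⁻

All of these have 2 electrons, so size is governed by nuclear charge alone: the more protons, the stronger the pull on the same electron cloud, and the smaller the ion.
Nuclear charges: Be²⁺ (Z=4), Li⁺ (Z=3), H⁻ (Z=1).
Smallest to largest: Be²⁺ < Li⁺ < H⁻.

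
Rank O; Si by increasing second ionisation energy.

Si, O

After 1 electron has been removed, what remains? O⁺ still has 5 valence electrons; Si⁺ still has 3 valence electrons.
All are still removing valence electrons, so compare the +1 ions as you would atoms: IE_2 generally rises across a period (higher Z_eff) and falls down a group (larger shell), subject to the usual subshell exceptions.
Valence configurations: O⁺ [He]2s²2p³, Si⁺ [Ne]3s²3p¹.
Approximate IE_2 values (kJ/mol): O 3388, Si 1577.
Hence IE_2: Si < O.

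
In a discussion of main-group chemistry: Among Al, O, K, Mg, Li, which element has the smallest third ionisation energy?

Al

IE_3 is the cost of taking one more electron from the +2 cation: Al²⁺ still has 1 valence electron; O²⁺ still has 4 valence electrons; K²⁺ is already 1 electron into the core; Mg²⁺ is the bare [Ne] core; Li²⁺ is already 1 electron into the core.
Usually core removal costs more than valence removal, but here the competition is close: a tightly held n=2 valence electron can cost more to remove than an n=3 core electron, so the actual values have to decide it.
Valence configurations: Al²⁺ [Ne]3s¹, O²⁺ [He]2s²2p².
The numbers (kJ/mol): Al 2745, O 5300, K 4420, Mg 7733, Li 11815.
Overall IE_3 order: Al < K < O < Mg < Li.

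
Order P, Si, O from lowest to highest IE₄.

The fourth ionization energy removes an electron from the +3 ion. For each element: P³⁺ still has 2 valence electrons; Si³⁺ still has 1 valence electron; O³⁺ still has 3 valence electrons.
All are still removing valence electrons, so compare the +3 ions as you would atoms: IE_4 generally rises across a period (higher Z_eff) and falls down a group (larger shell), subject to the usual subshell exceptions.
Valence configurations: P³⁺ [Ne]3s², Si³⁺ [Ne]3s¹, O³⁺ [He]2s²2p¹.
Tabulated IE_4 (kJ/mol): P 4964, Si 4356, O 7469.
Hence IE_4: Si < P < O.

Si, P, O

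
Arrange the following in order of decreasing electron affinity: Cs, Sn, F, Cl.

Cl > F > Sn > Cs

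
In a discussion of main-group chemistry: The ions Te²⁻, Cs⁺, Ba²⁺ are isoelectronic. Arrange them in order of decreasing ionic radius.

All of these have 54 electrons, so size is governed by nuclear charge alone: the more protons, the stronger the pull on the same electron cloud, and the smaller the ion.
Nuclear charges: Ba²⁺ (Z=56), Cs⁺ (Z=55), Te²⁻ (Z=52).
Largest to smallest: Te²⁻ > Cs⁺ > Ba²⁺.

Te²⁻, Cs⁺, Ba²⁺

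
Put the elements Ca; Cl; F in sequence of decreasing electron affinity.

F is in period 2, group 17; Cl is in period 3, group 17; Ca is in period 4, group 2.
Atoms with high Z_eff and room in the valence shell (especially the halogens) have the most exothermic electron affinities.
Neither a single period nor a single group — weigh both effects.
F > Ca: relative to Ca, both the across-period and down-group shifts push F's electron affinity up.
Cl > F: this pair runs against the simple trend — see the exception note.
Note the exception: Cl has a higher electron affinity than F, contrary to the simple trend — F's small 2p subshell makes the incoming electron feel strong e⁻–e⁻ repulsion, so Cl actually releases more energy on gaining an electron.
Tabulated electron affinity (kJ/mol): F 328, Cl 349, Ca 2.
So from highest to lowest: Cl > F > Ca.

Cl, F, Ca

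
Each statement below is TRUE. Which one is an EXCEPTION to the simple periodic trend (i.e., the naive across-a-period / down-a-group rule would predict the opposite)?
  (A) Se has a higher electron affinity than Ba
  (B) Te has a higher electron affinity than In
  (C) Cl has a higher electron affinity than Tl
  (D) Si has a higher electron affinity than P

The general trend: electron affinity increases across a period and decreases down a group.
(A) Se (period 4, group 16) vs Ba (period 6, group 2): the stated order agrees with the simple trend.
(B) Te (period 5, group 16) vs In (period 5, group 13): the stated order agrees with the simple trend.
(C) Cl (period 3, group 17) vs Tl (period 6, group 13): the stated order agrees with the simple trend.
(D) Si (period 3, group 14) vs P (period 3, group 15): the stated order contradicts the simple trend.
The exception is (D): adding an electron to P's half-filled 3p³ is unfavourable, so Si (3p²) has the more exothermic EA.

(D)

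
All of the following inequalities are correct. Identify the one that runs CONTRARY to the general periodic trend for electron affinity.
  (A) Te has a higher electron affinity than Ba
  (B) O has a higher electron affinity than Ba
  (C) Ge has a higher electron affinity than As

(C)

The general trend: electron affinity increases across a period and decreases down a group.
(A) Te (period 5, group 16) vs Ba (period 6, group 2): the stated order agrees with the simple trend.
(B) O (period 2, group 16) vs Ba (period 6, group 2): the stated order agrees with the simple trend.
(C) Ge (period 4, group 14) vs As (period 4, group 15): the stated order contradicts the simple trend.
The exception is (C): adding an electron to As's half-filled 4p³ is unfavourable, so Ge (4p²) has the more exothermic EA.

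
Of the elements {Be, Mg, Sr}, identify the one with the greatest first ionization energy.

Be is in period 2, group 2; Mg is in period 3, group 2; Sr is in period 5, group 2.
IE₁ increases left→right with effective nuclear charge and decreases top→bottom as the valence shell moves farther out.
All are in group 2, so first ionization energy increases up the group.
The greatest first ionization energy among these belongs to Be.

Be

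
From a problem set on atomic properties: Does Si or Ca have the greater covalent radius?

Si is in period 3, group 14; Ca is in period 4, group 2.
Across a period the added protons contract the valence shell; down a group each new principal shell makes the atom larger.
Here both period and group differ, so the two effects have to be weighed against each other.
Ca > Si: both effects reinforce here, so Ca is clearly the larger of the two.
Tabulated atomic radius (pm): Si 116, Ca 171.
So Ca has the greater covalent radius (Ca > Si).

Ca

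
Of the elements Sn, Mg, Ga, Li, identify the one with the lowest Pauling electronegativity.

Li

Smaller atoms with higher effective nuclear charge are more electronegative.
These sit on a diagonal, where the across-period and down-group effects partly cancel.
Mg > Li: the two effects oppose for this pair; the across-period effect wins (1.31 vs 0.98).
Ga > Mg: period and group pull opposite ways; the across-period shift dominates (1.81 vs 1.31).
Sn > Ga: period and group pull opposite ways; the across-period shift dominates (1.96 vs 1.81).
Tabulated electronegativity (Pauling): Li 0.98, Mg 1.31, Ga 1.81, Sn 1.96.
The lowest Pauling electronegativity among these belongs to Li.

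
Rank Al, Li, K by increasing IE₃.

The third ionization energy removes an electron from the +2 ion. For each element: Al²⁺ still has 1 valence electron; Li²⁺ is already 1 electron into the core; K²⁺ is already 1 electron into the core.
Core electrons are held far more tightly than valence electrons, so K and Li top the IE_3 order.
Approximate IE_3 values (kJ/mol): Al 2745, Li 11815, K 4420.
Putting it together, IE_3: Al < K < Li.

Al, K, Li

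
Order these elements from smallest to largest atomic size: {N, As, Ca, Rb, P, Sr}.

N, P, As, Ca, Sr, Rb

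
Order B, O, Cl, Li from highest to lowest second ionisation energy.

Li > O > B > Cl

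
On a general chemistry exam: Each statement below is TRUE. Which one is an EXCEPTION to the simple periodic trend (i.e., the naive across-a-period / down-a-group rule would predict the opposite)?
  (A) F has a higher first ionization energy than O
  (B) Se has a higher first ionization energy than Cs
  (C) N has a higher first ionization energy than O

The general trend: first ionization energy increases across a period and decreases down a group.
(A) F (period 2, group 17) vs O (period 2, group 16): the stated order agrees with the simple trend.
(B) Se (period 4, group 16) vs Cs (period 6, group 1): the stated order agrees with the simple trend.
(C) N (period 2, group 15) vs O (period 2, group 16): the stated order contradicts the simple trend.
The exception is (C): pairing an electron in O's 2p⁴ costs repulsion energy, so O ionizes more easily than half-filled N (2p³).

(C)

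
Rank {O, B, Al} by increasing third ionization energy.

Al < B < O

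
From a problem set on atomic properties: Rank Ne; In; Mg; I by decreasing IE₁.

Across a period the outer electron is held more tightly (higher IE₁); down a group it sits in a higher shell, more shielded, and comes off more easily.
Neither a single period nor a single group — weigh both effects.
Mg > In: period and group pull opposite ways; the down-group shift dominates (738 vs 558 kJ/mol).
I > Mg: period and group pull opposite ways; the across-period shift dominates (1008 vs 738 kJ/mol).
Ne > I: both effects reinforce here, so Ne is clearly the higher of the two.
Tabulated first ionization energy (kJ/mol): Ne 2081, Mg 738, In 558, I 1008.
So from highest to lowest: Ne > I > Mg > In.

Ne > I > Mg > In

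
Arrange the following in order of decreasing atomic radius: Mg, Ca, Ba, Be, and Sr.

Ba > Sr > Ca > Mg > Be

Be is in period 2, group 2; Mg is in period 3, group 2; Ca is in period 4, group 2; Sr is in period 5, group 2; Ba is in period 6, group 2.
Radius decreases left→right (rising Z_eff, same n) and increases top→bottom (higher n).
All are in group 2, so atomic radius increases down the group.
So from largest to smallest: Ba > Sr > Ca > Mg > Be.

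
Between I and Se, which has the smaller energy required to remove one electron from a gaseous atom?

IE₁ increases left→right with effective nuclear charge and decreases top→bottom as the valence shell moves farther out.
These sit on a diagonal, where the across-period and down-group effects partly cancel.
I > Se: the two effects oppose for this pair; the across-period effect wins (1008 vs 941 kJ/mol).
Tabulated first ionization energy (kJ/mol): Se 941, I 1008.
So Se has the smaller energy required to remove one electron from a gaseous atom (Se < I).

Se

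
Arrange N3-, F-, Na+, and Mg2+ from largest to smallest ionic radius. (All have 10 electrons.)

All of these have 10 electrons, so size is governed by nuclear charge alone: the more protons, the stronger the pull on the same electron cloud, and the smaller the ion.
Nuclear charges: Mg2+ (Z=12), Na+ (Z=11), F- (Z=9), N3- (Z=7).
Largest to smallest: N3- > F- > Na+ > Mg2+.

N3- > F- > Na+ > Mg2+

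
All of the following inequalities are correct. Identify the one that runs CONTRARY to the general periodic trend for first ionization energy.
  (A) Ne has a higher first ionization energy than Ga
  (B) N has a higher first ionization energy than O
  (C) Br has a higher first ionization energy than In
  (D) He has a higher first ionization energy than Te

(B)

The general trend: first ionization energy increases across a period and decreases down a group.
(A) Ne (period 2, group 18) vs Ga (period 4, group 13): the stated order agrees with the simple trend.
(B) N (period 2, group 15) vs O (period 2, group 16): the stated order contradicts the simple trend.
(C) Br (period 4, group 17) vs In (period 5, group 13): the stated order agrees with the simple trend.
(D) He (period 1, group 18) vs Te (period 5, group 16): the stated order agrees with the simple trend.
The exception is (B): pairing an electron in O's 2p⁴ costs repulsion energy, so O ionizes more easily than half-filled N (2p³).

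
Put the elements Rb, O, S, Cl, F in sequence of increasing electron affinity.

O is in period 2, group 16; F is in period 2, group 17; S is in period 3, group 16; Cl is in period 3, group 17; Rb is in period 5, group 1.
Adding an electron releases more energy for atoms nearer the top right (short of the noble gases).
Here both period and group differ, so the two effects have to be weighed against each other.
O > Rb: relative to Rb, both the across-period and down-group shifts push O's electron affinity up.
S > O: this pair runs against the simple trend — see the exception note.
F > S: both effects reinforce here, so F is clearly the higher of the two.
Cl > F: this pair runs against the simple trend — see the exception note.
Note the exception: S has a higher electron affinity than O, contrary to the simple trend — the compact 2p subshell of O repels the added electron more than S's larger 3p does.
Note the exception: Cl has a higher electron affinity than F, contrary to the simple trend — F's small 2p subshell makes the incoming electron feel strong e⁻–e⁻ repulsion, so Cl actually releases more energy on gaining an electron.
Tabulated electron affinity (kJ/mol): O 141, F 328, S 200, Cl 349, Rb 47.
So from lowest to highest: Rb < O < S < F < Cl.

Rb, O, S, F, Cl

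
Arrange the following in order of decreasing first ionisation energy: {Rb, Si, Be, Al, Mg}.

Be is in period 2, group 2; Mg is in period 3, group 2; Al is in period 3, group 13; Si is in period 3, group 14; Rb is in period 5, group 1.
IE₁ increases left→right with effective nuclear charge and decreases top→bottom as the valence shell moves farther out.
These span different periods and groups, so the two trends combine.
Al > Rb: both effects reinforce here, so Al is clearly the higher of the two.
Mg > Al: this pair runs against the simple trend — see the exception note.
Si > Mg: Si lies to the right of Mg in period 3, so the across-period effect alone puts Si higher.
Be > Si: the two effects oppose for this pair; the down-group effect wins (900 vs 786 kJ/mol).
Note the exception: Mg has a higher first ionization energy than Al, contrary to the simple trend — Al's single 3p electron is easier to remove than one from Mg's filled 3s².
Tabulated first ionization energy (kJ/mol): Be 900, Mg 738, Al 578, Si 786, Rb 403.
So from highest to lowest: Be > Si > Mg > Al > Rb.

Be, Si, Mg, Al, Rb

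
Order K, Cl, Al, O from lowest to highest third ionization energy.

Al < Cl < K < O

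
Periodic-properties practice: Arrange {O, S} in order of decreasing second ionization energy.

O, S

IE_2 is the cost of taking one more electron from the +1 cation: O⁺ still has 5 valence electrons; S⁺ still has 5 valence electrons.
All are still removing valence electrons, so compare the +1 ions as you would atoms: IE_2 generally rises across a period (higher Z_eff) and falls down a group (larger shell), subject to the usual subshell exceptions.
Valence configurations: O⁺ [He]2s²2p³, S⁺ [Ne]3s²3p³.
The numbers (kJ/mol): O 3388, S 2252.
Hence IE_2: S < O.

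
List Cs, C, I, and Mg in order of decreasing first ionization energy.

C is in period 2, group 14; Mg is in period 3, group 2; I is in period 5, group 17; Cs is in period 6, group 1.
Across a period the outer electron is held more tightly (higher IE₁); down a group it sits in a higher shell, more shielded, and comes off more easily.
These span different periods and groups, so the two trends combine.
Mg > Cs: both effects reinforce here, so Mg is clearly the higher of the two.
I > Mg: the two effects oppose for this pair; the across-period effect wins (1008 vs 738 kJ/mol).
C > I: the two effects oppose for this pair; the down-group effect wins (1086 vs 1008 kJ/mol).
Tabulated first ionization energy (kJ/mol): C 1086, Mg 738, I 1008, Cs 376.
So from highest to lowest: C > I > Mg > Cs.

C, I, Mg, Cs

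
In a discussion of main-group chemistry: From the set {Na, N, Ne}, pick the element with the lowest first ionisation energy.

Across a period the outer electron is held more tightly (higher IE₁); down a group it sits in a higher shell, more shielded, and comes off more easily.
These span different periods and groups, so the two trends combine.
N > Na: relative to Na, both the across-period and down-group shifts push N's first ionization energy up.
Ne > N: both are in period 2; the period trend gives Ne the larger value.
For reference (kJ/mol): N 1402, Ne 2081, Na 496.
The lowest first ionisation energy among these belongs to Na.

Na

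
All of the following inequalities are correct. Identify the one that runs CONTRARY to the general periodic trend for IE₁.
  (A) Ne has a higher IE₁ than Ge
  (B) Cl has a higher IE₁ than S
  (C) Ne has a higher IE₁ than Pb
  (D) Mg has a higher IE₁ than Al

(D)

The general trend: IE₁ increases across a period and decreases down a group.
(A) Ne (period 2, group 18) vs Ge (period 4, group 14): the stated order agrees with the simple trend.
(B) Cl (period 3, group 17) vs S (period 3, group 16): the stated order agrees with the simple trend.
(C) Ne (period 2, group 18) vs Pb (period 6, group 14): the stated order agrees with the simple trend.
(D) Mg (period 3, group 2) vs Al (period 3, group 13): the stated order contradicts the simple trend.
The exception is (D): Al's single 3p electron is easier to remove than one from Mg's filled 3s².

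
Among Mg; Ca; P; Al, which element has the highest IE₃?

IE_3 is the cost of taking one more electron from the +2 cation: Mg²⁺ is the bare [Ne] core; Ca²⁺ is the bare [Ar] core; P²⁺ still has 3 valence electrons; Al²⁺ still has 1 valence electron.
Breaking into a closed-shell core is much more expensive than removing a leftover valence electron — Ca and Mg have the largest IE_3 here.
Valence configurations: P²⁺ [Ne]3s²3p¹, Al²⁺ [Ne]3s¹.
Approximate IE_3 values (kJ/mol): Mg 7733, Ca 4912, P 2914, Al 2745.
Putting it together, IE_3: Al < P < Ca < Mg.

Mg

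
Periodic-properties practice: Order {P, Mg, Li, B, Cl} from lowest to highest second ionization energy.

Mg < P < Cl < B < Li

The second ionization energy removes an electron from the +1 ion. For each element: P⁺ still has 4 valence electrons; Mg⁺ still has 1 valence electron; Li⁺ is the bare [He] core; B⁺ still has 2 valence electrons; Cl⁺ still has 6 valence electrons.
Pulling an electron out of a noble-gas core costs far more than removing a remaining valence electron, so Li sits at the high end of IE_2.
Valence configurations: P⁺ [Ne]3s²3p², Mg⁺ [Ne]3s¹, B⁺ [He]2s², Cl⁺ [Ne]3s²3p⁴.
Approximate IE_2 values (kJ/mol): P 1907, Mg 1451, Li 7298, B 2427, Cl 2298.
Hence IE_2: Mg < P < Cl < B < Li.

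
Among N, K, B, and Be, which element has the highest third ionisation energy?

Consider each +2 ion: N²⁺ still has 3 valence electrons; K²⁺ is already 1 electron into the core; B²⁺ still has 1 valence electron; Be²⁺ is the bare [He] core.
Usually core removal costs more than valence removal, but here the competition is close: a tightly held n=2 valence electron can cost more to remove than an n=3 core electron, so the actual values have to decide it.
Valence configurations: N²⁺ [He]2s²2p¹, B²⁺ [He]2s¹.
Approximate IE_3 values (kJ/mol): N 4578, K 4420, B 3660, Be 14849.
Putting it together, IE_3: B < K < N < Be.

Be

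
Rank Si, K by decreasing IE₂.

IE_2 is the cost of taking one more electron from the +1 cation: Si⁺ still has 3 valence electrons; K⁺ is the bare [Ar] core.
Breaking into a closed-shell core is much more expensive than removing a leftover valence electron — K has the largest IE_2 here.
The numbers (kJ/mol): Si 1577, K 3052.
Hence IE_2: Si < K.

K, Si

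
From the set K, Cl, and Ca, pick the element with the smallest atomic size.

Cl

Cl is in period 3, group 17; K is in period 4, group 1; Ca is in period 4, group 2.
Across a period the added protons contract the valence shell; down a group each new principal shell makes the atom larger.
Neither a single period nor a single group — weigh both effects.
Ca > Cl: both effects reinforce here, so Ca is clearly the larger of the two.
K > Ca: both are in period 4; the period trend gives K the larger value.
Approximate values (pm): Cl 99, K 196, Ca 171.
The smallest atomic size among these belongs to Cl.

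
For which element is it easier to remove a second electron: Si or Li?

Si

Consider each +1 ion: Si⁺ still has 3 valence electrons; Li⁺ is the bare [He] core.
Core electrons are held far more tightly than valence electrons, so Li tops the IE_2 order.
Approximate IE_2 values (kJ/mol): Si 1577, Li 7298.
Hence IE_2: Si < Li.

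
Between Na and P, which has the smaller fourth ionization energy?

P

Consider each +3 ion: Na³⁺ is already 2 electrons into the core; P³⁺ still has 2 valence electrons.
Breaking into a closed-shell core is much more expensive than removing a leftover valence electron — Na has the largest IE_4 here.
Approximate IE_4 values (kJ/mol): Na 9543, P 4964.
Hence IE_4: P < Na.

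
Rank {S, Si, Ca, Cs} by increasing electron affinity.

EA tends to increase across a period and decrease down a group, though the pattern is less regular than for IE or radius.
Neither a single period nor a single group — weigh both effects.
Cs > Ca: this pair runs against the simple trend — see the exception note.
Si > Cs: relative to Cs, both the across-period and down-group shifts push Si's electron affinity up.
S > Si: both are in period 3; the period trend gives S the larger value.
Note the exception: Cs has a higher electron affinity than Ca, contrary to the simple trend — adding an electron to Ca (ns²) has to open a new, higher-energy np subshell, which is unfavourable.
For reference (kJ/mol): Si 134, S 200, Ca 2, Cs 46.
So from lowest to highest: Ca < Cs < Si < S.

Ca, Cs, Si, S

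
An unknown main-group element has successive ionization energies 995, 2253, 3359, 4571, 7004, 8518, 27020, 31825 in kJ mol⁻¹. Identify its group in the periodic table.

Look for the largest jump between consecutive ionization energies: IE7/IE6 ≈ 3.2, far larger than any earlier ratio.
That jump marks the point where a core electron is being removed. So the atom has 6 valence electrons.
A main-group element with 6 valence electrons is in group 16.

Group 16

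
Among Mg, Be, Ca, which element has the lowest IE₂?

IE_2 is the cost of taking one more electron from the +1 cation: Mg⁺ still has 1 valence electron; Be⁺ still has 1 valence electron; Ca⁺ still has 1 valence electron.
All are still removing valence electrons, so compare the +1 ions as you would atoms: IE_2 generally rises across a period (higher Z_eff) and falls down a group (larger shell), subject to the usual subshell exceptions.
Valence configurations: Mg⁺ [Ne]3s¹, Be⁺ [He]2s¹, Ca⁺ [Ar]4s¹.
The numbers (kJ/mol): Mg 1451, Be 1757, Ca 1145.
Putting it together, IE_2: Ca < Mg < Be.

Ca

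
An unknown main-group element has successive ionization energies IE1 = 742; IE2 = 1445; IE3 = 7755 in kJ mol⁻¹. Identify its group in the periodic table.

Look for the largest jump between consecutive ionization energies: IE3/IE2 ≈ 5.4, far larger than any earlier ratio.
That jump marks the point where a core electron is being removed. So the atom has 2 valence electrons.
A main-group element with 2 valence electrons is in group 2.

Group 2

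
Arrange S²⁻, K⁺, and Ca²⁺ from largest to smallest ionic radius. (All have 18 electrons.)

S²⁻ > K⁺ > Ca²⁺

All of these have 18 electrons, so size is governed by nuclear charge alone: the more protons, the stronger the pull on the same electron cloud, and the smaller the ion.
Nuclear charges: Ca²⁺ (Z=20), K⁺ (Z=19), S²⁻ (Z=16).
Largest to smallest: S²⁻ > K⁺ > Ca²⁺.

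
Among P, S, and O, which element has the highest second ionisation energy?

After 1 electron has been removed, what remains? P⁺ still has 4 valence electrons; S⁺ still has 5 valence electrons; O⁺ still has 5 valence electrons.
All are still removing valence electrons, so compare the +1 ions as you would atoms: IE_2 generally rises across a period (higher Z_eff) and falls down a group (larger shell), subject to the usual subshell exceptions.
Valence configurations: P⁺ [Ne]3s²3p², S⁺ [Ne]3s²3p³, O⁺ [He]2s²2p³.
The numbers (kJ/mol): P 1907, S 2252, O 3388.
Overall IE_2 order: P < S < O.

O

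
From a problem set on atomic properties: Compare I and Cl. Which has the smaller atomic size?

Atomic radius shrinks across a period as nuclear charge pulls the same shell inward, and grows down a group as new shells are added.
All are in group 17, so atomic radius increases down the group.
So Cl has the smaller atomic size (Cl < I).

Cl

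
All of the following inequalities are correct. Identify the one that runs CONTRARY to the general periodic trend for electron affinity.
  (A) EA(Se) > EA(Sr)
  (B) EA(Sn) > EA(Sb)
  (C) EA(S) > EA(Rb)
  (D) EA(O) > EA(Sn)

(B)

The general trend: electron affinity increases across a period and decreases down a group.
(A) Se (period 4, group 16) vs Sr (period 5, group 2): the stated order agrees with the simple trend.
(B) Sn (period 5, group 14) vs Sb (period 5, group 15): the stated order contradicts the simple trend.
(C) S (period 3, group 16) vs Rb (period 5, group 1): the stated order agrees with the simple trend.
(D) O (period 2, group 16) vs Sn (period 5, group 14): the stated order agrees with the simple trend.
The exception is (B): adding an electron to Sb's half-filled 5p³ is unfavourable, so Sn has the more exothermic EA.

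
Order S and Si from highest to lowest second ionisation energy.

Consider each +1 ion: S⁺ still has 5 valence electrons; Si⁺ still has 3 valence electrons.
All are still removing valence electrons, so compare the +1 ions as you would atoms: IE_2 generally rises across a period (higher Z_eff) and falls down a group (larger shell), subject to the usual subshell exceptions.
Valence configurations: S⁺ [Ne]3s²3p³, Si⁺ [Ne]3s²3p¹.
Tabulated IE_2 (kJ/mol): S 2252, Si 1577.
Putting it together, IE_2: Si < S.

S, Si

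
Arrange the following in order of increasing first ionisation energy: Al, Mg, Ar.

Al < Mg < Ar

Removing the outermost electron gets harder across a period and easier down a group.
All lie in period 3; the across-period trend (first ionization energy increases left to right) applies, with the exception below.
Note the exception: Mg has a higher first ionization energy than Al, contrary to the simple trend — Al's single 3p electron is easier to remove than one from Mg's filled 3s².
For reference (kJ/mol): Mg 738, Al 578, Ar 1521.
So from lowest to highest: Al < Mg < Ar.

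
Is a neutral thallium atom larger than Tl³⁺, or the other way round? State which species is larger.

Tl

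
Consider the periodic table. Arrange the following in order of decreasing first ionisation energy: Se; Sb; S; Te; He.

He is in period 1, group 18; S is in period 3, group 16; Se is in period 4, group 16; Sb is in period 5, group 15; Te is in period 5, group 16.
Across a period the outer electron is held more tightly (higher IE₁); down a group it sits in a higher shell, more shielded, and comes off more easily.
These span different periods and groups, so the two trends combine.
Te > Sb: Te lies to the right of Sb in period 5, so the across-period effect alone puts Te higher.
Se > Te: they share group 16; the group trend gives Se the larger value.
S > Se: they share group 16; the group trend gives S the larger value.
He > S: relative to S, both the across-period and down-group shifts push He's first ionization energy up.
Approximate values (kJ/mol): He 2372, S 1000, Se 941, Sb 831, Te 869.
So from highest to lowest: He > S > Se > Te > Sb.

He > S > Se > Te > Sb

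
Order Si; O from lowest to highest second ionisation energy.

Si < O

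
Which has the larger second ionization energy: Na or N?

Na

IE_2 is the cost of taking one more electron from the +1 cation: Na⁺ is the bare [Ne] core; N⁺ still has 4 valence electrons.
Pulling an electron out of a noble-gas core costs far more than removing a remaining valence electron, so Na sits at the high end of IE_2.
Approximate IE_2 values (kJ/mol): Na 4562, N 2856.
So the second ionization energies run N < Na.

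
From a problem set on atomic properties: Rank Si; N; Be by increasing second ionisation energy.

Si < Be < N

Consider each +1 ion: Si⁺ still has 3 valence electrons; N⁺ still has 4 valence electrons; Be⁺ still has 1 valence electron.
All are still removing valence electrons, so compare the +1 ions as you would atoms: IE_2 generally rises across a period (higher Z_eff) and falls down a group (larger shell), subject to the usual subshell exceptions.
Valence configurations: Si⁺ [Ne]3s²3p¹, N⁺ [He]2s²2p², Be⁺ [He]2s¹.
Tabulated IE_2 (kJ/mol): Si 1577, N 2856, Be 1757.
Hence IE_2: Si < Be < N.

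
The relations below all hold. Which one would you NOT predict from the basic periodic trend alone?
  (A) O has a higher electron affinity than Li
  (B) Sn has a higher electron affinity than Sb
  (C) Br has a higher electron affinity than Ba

(B)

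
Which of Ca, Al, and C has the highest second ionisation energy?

C

IE_2 is the cost of taking one more electron from the +1 cation: Ca⁺ still has 1 valence electron; Al⁺ still has 2 valence electrons; C⁺ still has 3 valence electrons.
All are still removing valence electrons, so compare the +1 ions as you would atoms: IE_2 generally rises across a period (higher Z_eff) and falls down a group (larger shell), subject to the usual subshell exceptions.
Valence configurations: Ca⁺ [Ar]4s¹, Al⁺ [Ne]3s², C⁺ [He]2s²2p¹.
Approximate IE_2 values (kJ/mol): Ca 1145, Al 1817, C 2353.
Hence IE_2: Ca < Al < C.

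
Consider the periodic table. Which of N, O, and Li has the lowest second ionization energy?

N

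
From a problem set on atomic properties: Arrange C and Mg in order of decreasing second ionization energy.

C > Mg

Consider each +1 ion: C⁺ still has 3 valence electrons; Mg⁺ still has 1 valence electron.
All are still removing valence electrons, so compare the +1 ions as you would atoms: IE_2 generally rises across a period (higher Z_eff) and falls down a group (larger shell), subject to the usual subshell exceptions.
Valence configurations: C⁺ [He]2s²2p¹, Mg⁺ [Ne]3s¹.
Approximate IE_2 values (kJ/mol): C 2353, Mg 1451.
So the second ionization energies run Mg < C.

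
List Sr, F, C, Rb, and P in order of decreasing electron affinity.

EA tends to increase across a period and decrease down a group, though the pattern is less regular than for IE or radius.
These span different periods and groups, so the two trends combine.
Rb > Sr: this pair runs against the simple trend — see the exception note.
P > Rb: relative to Rb, both the across-period and down-group shifts push P's electron affinity up.
C > P: the two effects oppose for this pair; the down-group effect wins (122 vs 72 kJ/mol).
F > C: both are in period 2; the period trend gives F the larger value.
Note the exception: Rb has a higher electron affinity than Sr, contrary to the simple trend — adding an electron to Sr (ns²) has to open a new, higher-energy np subshell, which is unfavourable.
Tabulated electron affinity (kJ/mol): C 122, F 328, P 72, Rb 47, Sr 5.
So from highest to lowest: F > C > P > Rb > Sr.

F > C > P > Rb > Sr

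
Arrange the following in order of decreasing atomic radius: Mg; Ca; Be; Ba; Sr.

Ba > Sr > Ca > Mg > Be

Radius decreases left→right (rising Z_eff, same n) and increases top→bottom (higher n).
All are in group 2, so atomic radius increases down the group.
So from largest to smallest: Ba > Sr > Ca > Mg > Be.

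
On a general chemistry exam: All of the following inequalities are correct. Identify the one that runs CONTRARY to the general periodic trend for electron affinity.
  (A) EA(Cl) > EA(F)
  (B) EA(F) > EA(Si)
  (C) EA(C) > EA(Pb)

The general trend: electron affinity increases across a period and decreases down a group.
(A) Cl (period 3, group 17) vs F (period 2, group 17): the stated order contradicts the simple trend.
(B) F (period 2, group 17) vs Si (period 3, group 14): the stated order agrees with the simple trend.
(C) C (period 2, group 14) vs Pb (period 6, group 14): the stated order agrees with the simple trend.
The exception is (A): F's small 2p subshell makes the incoming electron feel strong e⁻–e⁻ repulsion, so Cl actually releases more energy on gaining an electron.

(A)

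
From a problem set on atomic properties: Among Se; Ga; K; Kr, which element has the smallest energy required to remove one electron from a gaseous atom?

K

K is in period 4, group 1; Ga is in period 4, group 13; Se is in period 4, group 16; Kr is in period 4, group 18.
Removing the outermost electron gets harder across a period and easier down a group.
All lie in period 4, so first ionization energy increases left to right.
The smallest energy required to remove one electron from a gaseous atom among these belongs to K.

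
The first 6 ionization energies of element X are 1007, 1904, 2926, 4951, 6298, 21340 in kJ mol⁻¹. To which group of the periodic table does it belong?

Group 15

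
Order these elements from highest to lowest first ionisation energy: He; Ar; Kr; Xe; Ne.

First ionization energy rises across a period (greater Z_eff holds electrons more tightly) and falls down a group (valence electrons are farther from the nucleus).
All are in group 18, so first ionization energy increases up the group.
So from highest to lowest: He > Ne > Ar > Kr > Xe.

He > Ne > Ar > Kr > Xe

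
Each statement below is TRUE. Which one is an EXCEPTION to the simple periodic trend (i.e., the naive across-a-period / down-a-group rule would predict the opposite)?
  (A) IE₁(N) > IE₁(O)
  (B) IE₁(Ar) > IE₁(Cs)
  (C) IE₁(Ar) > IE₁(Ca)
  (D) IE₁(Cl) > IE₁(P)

The general trend: first ionisation energy increases across a period and decreases down a group.
(A) N (period 2, group 15) vs O (period 2, group 16): the stated order contradicts the simple trend.
(B) Ar (period 3, group 18) vs Cs (period 6, group 1): the stated order agrees with the simple trend.
(C) Ar (period 3, group 18) vs Ca (period 4, group 2): the stated order agrees with the simple trend.
(D) Cl (period 3, group 17) vs P (period 3, group 15): the stated order agrees with the simple trend.
The exception is (A): pairing an electron in O's 2p⁴ costs repulsion energy, so O ionizes more easily than half-filled N (2p³).

(A)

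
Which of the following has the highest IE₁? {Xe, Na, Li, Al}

Xe

IE₁ increases left→right with effective nuclear charge and decreases top→bottom as the valence shell moves farther out.
These span different periods and groups, so the two trends combine.
Li > Na: Li sits above Na in group 1, so the down-group effect alone puts Li higher.
Al > Li: the two effects oppose for this pair; the across-period effect wins (578 vs 520 kJ/mol).
Xe > Al: period and group pull opposite ways; the across-period shift dominates (1170 vs 578 kJ/mol).
For reference (kJ/mol): Li 520, Na 496, Al 578, Xe 1170.
The highest IE₁ among these belongs to Xe.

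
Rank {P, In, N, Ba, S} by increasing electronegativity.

Ba < In < P < S < N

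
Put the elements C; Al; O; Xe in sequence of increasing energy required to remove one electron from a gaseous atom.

Al < C < Xe < O

C is in period 2, group 14; O is in period 2, group 16; Al is in period 3, group 13; Xe is in period 5, group 18.
Across a period the outer electron is held more tightly (higher IE₁); down a group it sits in a higher shell, more shielded, and comes off more easily.
Neither a single period nor a single group — weigh both effects.
C > Al: both effects reinforce here, so C is clearly the higher of the two.
Xe > C: the two effects oppose for this pair; the across-period effect wins (1170 vs 1086 kJ/mol).
O > Xe: the two effects oppose for this pair; the down-group effect wins (1314 vs 1170 kJ/mol).
Tabulated first ionization energy (kJ/mol): C 1086, O 1314, Al 578, Xe 1170.
So from lowest to highest: Al < C < Xe < O.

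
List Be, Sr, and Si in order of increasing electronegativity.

Atoms toward the upper right of the periodic table pull bonding electrons most strongly.
Neither a single period nor a single group — weigh both effects.
Be > Sr: Be sits above Sr in group 2, so the down-group effect alone puts Be higher.
Si > Be: the two effects oppose for this pair; the across-period effect wins (1.90 vs 1.57).
Approximate values (Pauling): Be 1.57, Si 1.90, Sr 0.95.
So from lowest to highest: Sr < Be < Si.

Sr < Be < Si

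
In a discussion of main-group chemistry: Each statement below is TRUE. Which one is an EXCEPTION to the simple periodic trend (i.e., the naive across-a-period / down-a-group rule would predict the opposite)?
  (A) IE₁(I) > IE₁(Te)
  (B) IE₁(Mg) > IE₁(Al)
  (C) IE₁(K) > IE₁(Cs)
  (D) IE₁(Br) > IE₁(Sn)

(B)

The general trend: first ionization energy increases across a period and decreases down a group.
(A) I (period 5, group 17) vs Te (period 5, group 16): the stated order agrees with the simple trend.
(B) Mg (period 3, group 2) vs Al (period 3, group 13): the stated order contradicts the simple trend.
(C) K (period 4, group 1) vs Cs (period 6, group 1): the stated order agrees with the simple trend.
(D) Br (period 4, group 17) vs Sn (period 5, group 14): the stated order agrees with the simple trend.
The exception is (B): Al's single 3p electron is easier to remove than one from Mg's filled 3s².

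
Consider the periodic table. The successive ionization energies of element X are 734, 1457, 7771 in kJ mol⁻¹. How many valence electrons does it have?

2

Look for the largest jump between consecutive ionization energies: IE3/IE2 ≈ 5.3, far larger than any earlier ratio.
That jump marks the point where a core electron is being removed. So the atom has 2 valence electrons.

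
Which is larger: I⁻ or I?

I⁻

Forming I⁻ adds 1 electron to I. More electron–electron repulsion in the same shell, with unchanged nuclear charge, lets the cloud expand.
An anion is larger than its parent atom: I⁻ > I.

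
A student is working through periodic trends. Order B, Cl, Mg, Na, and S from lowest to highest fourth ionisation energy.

S < Cl < Na < Mg < B

The fourth ionization energy removes an electron from the +3 ion. For each element: B³⁺ is the bare [He] core; Cl³⁺ still has 4 valence electrons; Mg³⁺ is already 1 electron into the core; Na³⁺ is already 2 electrons into the core; S³⁺ still has 3 valence electrons.
Core electrons are held far more tightly than valence electrons, so Na, Mg and B top the IE_4 order.
Valence configurations: Cl³⁺ [Ne]3s²3p², S³⁺ [Ne]3s²3p¹.
Tabulated IE_4 (kJ/mol): B 25026, Cl 5159, Mg 10543, Na 9543, S 4556.
Putting it together, IE_4: S < Cl < Na < Mg < B.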